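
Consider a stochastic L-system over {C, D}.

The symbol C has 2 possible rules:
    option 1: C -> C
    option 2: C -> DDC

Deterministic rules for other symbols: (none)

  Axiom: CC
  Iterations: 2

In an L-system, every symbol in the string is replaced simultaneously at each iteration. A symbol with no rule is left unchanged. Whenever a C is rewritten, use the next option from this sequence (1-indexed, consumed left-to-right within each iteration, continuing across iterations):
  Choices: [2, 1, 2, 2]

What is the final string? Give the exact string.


Step 0: CC
Step 1: DDCC  (used choices [2, 1])
Step 2: DDDDCDDC  (used choices [2, 2])

Answer: DDDDCDDC


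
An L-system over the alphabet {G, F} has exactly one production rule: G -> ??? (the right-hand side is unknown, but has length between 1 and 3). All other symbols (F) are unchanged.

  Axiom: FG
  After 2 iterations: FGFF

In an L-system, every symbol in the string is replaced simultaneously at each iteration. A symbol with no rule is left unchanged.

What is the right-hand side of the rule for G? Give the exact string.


Trying G -> GF:
  Step 0: FG
  Step 1: FGF
  Step 2: FGFF
Matches the given result.

Answer: GF


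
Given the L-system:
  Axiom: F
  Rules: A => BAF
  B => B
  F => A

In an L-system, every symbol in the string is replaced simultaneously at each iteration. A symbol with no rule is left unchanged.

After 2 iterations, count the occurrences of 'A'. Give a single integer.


Answer: 1

Derivation:
Step 0: F  (0 'A')
Step 1: A  (1 'A')
Step 2: BAF  (1 'A')


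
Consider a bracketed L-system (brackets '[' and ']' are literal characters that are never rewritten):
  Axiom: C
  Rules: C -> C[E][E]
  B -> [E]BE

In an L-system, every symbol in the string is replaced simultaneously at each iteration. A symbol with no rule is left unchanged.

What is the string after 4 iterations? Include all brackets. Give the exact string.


Answer: C[E][E][E][E][E][E][E][E]

Derivation:
Step 0: C
Step 1: C[E][E]
Step 2: C[E][E][E][E]
Step 3: C[E][E][E][E][E][E]
Step 4: C[E][E][E][E][E][E][E][E]


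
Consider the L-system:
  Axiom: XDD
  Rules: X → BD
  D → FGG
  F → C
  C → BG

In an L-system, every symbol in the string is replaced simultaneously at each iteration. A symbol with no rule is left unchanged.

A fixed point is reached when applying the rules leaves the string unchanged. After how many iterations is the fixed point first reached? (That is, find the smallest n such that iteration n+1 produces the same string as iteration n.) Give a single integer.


Step 0: XDD
Step 1: BDFGGFGG
Step 2: BFGGCGGCGG
Step 3: BCGGBGGGBGGG
Step 4: BBGGGBGGGBGGG
Step 5: BBGGGBGGGBGGG  (unchanged — fixed point at step 4)

Answer: 4


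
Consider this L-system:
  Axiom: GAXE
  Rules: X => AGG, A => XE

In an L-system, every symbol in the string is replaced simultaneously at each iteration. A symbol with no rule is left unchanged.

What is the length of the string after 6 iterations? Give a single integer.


Answer: 22

Derivation:
Step 0: length = 4
Step 1: length = 7
Step 2: length = 10
Step 3: length = 13
Step 4: length = 16
Step 5: length = 19
Step 6: length = 22


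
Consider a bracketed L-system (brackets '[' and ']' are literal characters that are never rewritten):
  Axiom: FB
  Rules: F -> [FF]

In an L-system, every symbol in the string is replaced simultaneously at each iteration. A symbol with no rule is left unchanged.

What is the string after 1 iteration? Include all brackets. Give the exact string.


Step 0: FB
Step 1: [FF]B

Answer: [FF]B


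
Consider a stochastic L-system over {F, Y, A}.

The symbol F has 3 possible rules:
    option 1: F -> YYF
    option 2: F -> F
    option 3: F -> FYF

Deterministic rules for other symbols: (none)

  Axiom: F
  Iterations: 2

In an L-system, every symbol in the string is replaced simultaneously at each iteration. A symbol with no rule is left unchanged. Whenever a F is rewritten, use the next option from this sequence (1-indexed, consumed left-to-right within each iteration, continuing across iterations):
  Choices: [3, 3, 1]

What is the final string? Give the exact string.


Answer: FYFYYYF

Derivation:
Step 0: F
Step 1: FYF  (used choices [3])
Step 2: FYFYYYF  (used choices [3, 1])


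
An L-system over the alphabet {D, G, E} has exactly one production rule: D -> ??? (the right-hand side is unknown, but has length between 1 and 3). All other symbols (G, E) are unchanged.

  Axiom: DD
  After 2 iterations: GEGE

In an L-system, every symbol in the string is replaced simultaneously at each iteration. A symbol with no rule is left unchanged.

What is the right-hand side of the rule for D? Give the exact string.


Trying D -> GE:
  Step 0: DD
  Step 1: GEGE
  Step 2: GEGE
Matches the given result.

Answer: GE


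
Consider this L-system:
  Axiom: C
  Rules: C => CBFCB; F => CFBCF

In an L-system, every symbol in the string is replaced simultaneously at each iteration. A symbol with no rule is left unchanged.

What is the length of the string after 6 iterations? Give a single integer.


Answer: 2241

Derivation:
Step 0: length = 1
Step 1: length = 5
Step 2: length = 17
Step 3: length = 57
Step 4: length = 193
Step 5: length = 657
Step 6: length = 2241


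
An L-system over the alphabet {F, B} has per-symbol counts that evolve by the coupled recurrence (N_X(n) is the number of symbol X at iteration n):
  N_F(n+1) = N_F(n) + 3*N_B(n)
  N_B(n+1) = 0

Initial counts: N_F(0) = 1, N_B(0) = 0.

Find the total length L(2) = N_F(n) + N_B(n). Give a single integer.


Answer: 1

Derivation:
Step 0: N_F=1, N_B=0, L=1
Step 1: N_F=1, N_B=0, L=1
Step 2: N_F=1, N_B=0, L=1


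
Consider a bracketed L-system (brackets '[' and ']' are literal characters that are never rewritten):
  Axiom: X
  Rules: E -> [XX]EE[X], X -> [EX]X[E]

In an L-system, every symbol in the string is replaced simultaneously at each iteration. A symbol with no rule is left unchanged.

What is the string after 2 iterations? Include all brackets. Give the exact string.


Step 0: X
Step 1: [EX]X[E]
Step 2: [[XX]EE[X][EX]X[E]][EX]X[E][[XX]EE[X]]

Answer: [[XX]EE[X][EX]X[E]][EX]X[E][[XX]EE[X]]


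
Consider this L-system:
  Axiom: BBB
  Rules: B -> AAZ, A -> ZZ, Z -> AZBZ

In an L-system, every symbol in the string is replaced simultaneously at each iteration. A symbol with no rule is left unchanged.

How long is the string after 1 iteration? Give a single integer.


Answer: 9

Derivation:
Step 0: length = 3
Step 1: length = 9


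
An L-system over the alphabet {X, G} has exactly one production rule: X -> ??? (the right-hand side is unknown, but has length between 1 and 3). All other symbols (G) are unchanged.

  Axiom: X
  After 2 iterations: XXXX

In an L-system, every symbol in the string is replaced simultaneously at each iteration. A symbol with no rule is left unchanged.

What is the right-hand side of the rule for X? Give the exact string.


Answer: XX

Derivation:
Trying X -> XX:
  Step 0: X
  Step 1: XX
  Step 2: XXXX
Matches the given result.


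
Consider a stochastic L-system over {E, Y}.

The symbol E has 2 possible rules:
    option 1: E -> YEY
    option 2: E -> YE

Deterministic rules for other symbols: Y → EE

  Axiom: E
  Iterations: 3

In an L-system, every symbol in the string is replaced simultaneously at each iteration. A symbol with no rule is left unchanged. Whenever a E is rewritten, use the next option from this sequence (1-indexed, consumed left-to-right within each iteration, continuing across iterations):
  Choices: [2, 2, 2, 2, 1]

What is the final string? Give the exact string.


Answer: YEYEEEYEY

Derivation:
Step 0: E
Step 1: YE  (used choices [2])
Step 2: EEYE  (used choices [2])
Step 3: YEYEEEYEY  (used choices [2, 2, 1])


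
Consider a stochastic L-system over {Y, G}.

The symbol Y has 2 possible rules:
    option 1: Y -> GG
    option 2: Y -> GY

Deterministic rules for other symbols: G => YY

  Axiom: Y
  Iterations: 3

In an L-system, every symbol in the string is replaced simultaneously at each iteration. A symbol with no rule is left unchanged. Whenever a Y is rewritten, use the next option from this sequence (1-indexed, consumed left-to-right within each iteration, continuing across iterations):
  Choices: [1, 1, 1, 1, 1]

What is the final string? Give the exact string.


Step 0: Y
Step 1: GG  (used choices [1])
Step 2: YYYY  (used choices [])
Step 3: GGGGGGGG  (used choices [1, 1, 1, 1])

Answer: GGGGGGGG


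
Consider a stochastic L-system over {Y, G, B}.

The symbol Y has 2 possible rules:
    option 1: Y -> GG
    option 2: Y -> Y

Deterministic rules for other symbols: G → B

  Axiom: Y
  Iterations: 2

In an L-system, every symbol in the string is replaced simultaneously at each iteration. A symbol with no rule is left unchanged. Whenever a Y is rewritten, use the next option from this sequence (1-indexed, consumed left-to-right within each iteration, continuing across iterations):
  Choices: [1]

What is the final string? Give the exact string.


Answer: BB

Derivation:
Step 0: Y
Step 1: GG  (used choices [1])
Step 2: BB  (used choices [])


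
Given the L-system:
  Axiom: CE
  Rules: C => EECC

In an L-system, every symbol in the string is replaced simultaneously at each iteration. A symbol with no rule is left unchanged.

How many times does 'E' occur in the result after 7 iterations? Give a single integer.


Answer: 255

Derivation:
Step 0: CE  (1 'E')
Step 1: EECCE  (3 'E')
Step 2: EEEECCEECCE  (7 'E')
Step 3: EEEEEECCEECCEEEECCEECCE  (15 'E')
Step 4: EEEEEEEECCEECCEEEECCEECCEEEEEECCEECCEEEECCEECCE  (31 'E')
Step 5: EEEEEEEEEECCEECCEEEECCEECCEEEEEECCEECCEEEECCEECCEEEEEEEECCEECCEEEECCEECCEEEEEECCEECCEEEECCEECCE  (63 'E')
Step 6: EEEEEEEEEEEECCEECCEEEECCEECCEEEEEECCEECCEEEECCEECCEEEEEEEECCEECCEEEECCEECCEEEEEECCEECCEEEECCEECCEEEEEEEEEECCEECCEEEECCEECCEEEEEECCEECCEEEECCEECCEEEEEEEECCEECCEEEECCEECCEEEEEECCEECCEEEECCEECCE  (127 'E')
Step 7: EEEEEEEEEEEEEECCEECCEEEECCEECCEEEEEECCEECCEEEECCEECCEEEEEEEECCEECCEEEECCEECCEEEEEECCEECCEEEECCEECCEEEEEEEEEECCEECCEEEECCEECCEEEEEECCEECCEEEECCEECCEEEEEEEECCEECCEEEECCEECCEEEEEECCEECCEEEECCEECCEEEEEEEEEEEECCEECCEEEECCEECCEEEEEECCEECCEEEECCEECCEEEEEEEECCEECCEEEECCEECCEEEEEECCEECCEEEECCEECCEEEEEEEEEECCEECCEEEECCEECCEEEEEECCEECCEEEECCEECCEEEEEEEECCEECCEEEECCEECCEEEEEECCEECCEEEECCEECCE  (255 'E')


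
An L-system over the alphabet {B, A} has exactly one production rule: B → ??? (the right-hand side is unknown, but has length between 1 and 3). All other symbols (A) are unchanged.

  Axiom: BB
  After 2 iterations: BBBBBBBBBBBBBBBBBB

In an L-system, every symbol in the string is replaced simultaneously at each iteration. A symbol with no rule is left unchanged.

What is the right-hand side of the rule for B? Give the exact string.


Trying B → BBB:
  Step 0: BB
  Step 1: BBBBBB
  Step 2: BBBBBBBBBBBBBBBBBB
Matches the given result.

Answer: BBB


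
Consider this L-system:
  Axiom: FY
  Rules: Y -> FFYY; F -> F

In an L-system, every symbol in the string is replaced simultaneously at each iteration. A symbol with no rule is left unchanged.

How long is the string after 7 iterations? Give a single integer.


Answer: 383

Derivation:
Step 0: length = 2
Step 1: length = 5
Step 2: length = 11
Step 3: length = 23
Step 4: length = 47
Step 5: length = 95
Step 6: length = 191
Step 7: length = 383


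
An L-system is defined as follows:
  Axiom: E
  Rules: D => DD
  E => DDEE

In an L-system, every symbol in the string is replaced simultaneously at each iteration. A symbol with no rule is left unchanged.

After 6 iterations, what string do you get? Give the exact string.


Answer: DDDDDDDDDDDDDDDDDDDDDDDDDDDDDDDDDDDDDDDDDDDDDDDDDDDDDDDDDDDDDDDDDDDDDDDDDDDDDDDDDDDDDDDDDDDDDDDDDDDDDDDDDDDDDDDDDDDDDDDDDDDDDDEEDDEEDDDDDDEEDDEEDDDDDDDDDDDDDDEEDDEEDDDDDDEEDDEEDDDDDDDDDDDDDDDDDDDDDDDDDDDDDDEEDDEEDDDDDDEEDDEEDDDDDDDDDDDDDDEEDDEEDDDDDDEEDDEEDDDDDDDDDDDDDDDDDDDDDDDDDDDDDDDDDDDDDDDDDDDDDDDDDDDDDDDDDDDDDDEEDDEEDDDDDDEEDDEEDDDDDDDDDDDDDDEEDDEEDDDDDDEEDDEEDDDDDDDDDDDDDDDDDDDDDDDDDDDDDDEEDDEEDDDDDDEEDDEEDDDDDDDDDDDDDDEEDDEEDDDDDDEEDDEE

Derivation:
Step 0: E
Step 1: DDEE
Step 2: DDDDDDEEDDEE
Step 3: DDDDDDDDDDDDDDEEDDEEDDDDDDEEDDEE
Step 4: DDDDDDDDDDDDDDDDDDDDDDDDDDDDDDEEDDEEDDDDDDEEDDEEDDDDDDDDDDDDDDEEDDEEDDDDDDEEDDEE
Step 5: DDDDDDDDDDDDDDDDDDDDDDDDDDDDDDDDDDDDDDDDDDDDDDDDDDDDDDDDDDDDDDEEDDEEDDDDDDEEDDEEDDDDDDDDDDDDDDEEDDEEDDDDDDEEDDEEDDDDDDDDDDDDDDDDDDDDDDDDDDDDDDEEDDEEDDDDDDEEDDEEDDDDDDDDDDDDDDEEDDEEDDDDDDEEDDEE
Step 6: DDDDDDDDDDDDDDDDDDDDDDDDDDDDDDDDDDDDDDDDDDDDDDDDDDDDDDDDDDDDDDDDDDDDDDDDDDDDDDDDDDDDDDDDDDDDDDDDDDDDDDDDDDDDDDDDDDDDDDDDDDDDDDEEDDEEDDDDDDEEDDEEDDDDDDDDDDDDDDEEDDEEDDDDDDEEDDEEDDDDDDDDDDDDDDDDDDDDDDDDDDDDDDEEDDEEDDDDDDEEDDEEDDDDDDDDDDDDDDEEDDEEDDDDDDEEDDEEDDDDDDDDDDDDDDDDDDDDDDDDDDDDDDDDDDDDDDDDDDDDDDDDDDDDDDDDDDDDDDEEDDEEDDDDDDEEDDEEDDDDDDDDDDDDDDEEDDEEDDDDDDEEDDEEDDDDDDDDDDDDDDDDDDDDDDDDDDDDDDEEDDEEDDDDDDEEDDEEDDDDDDDDDDDDDDEEDDEEDDDDDDEEDDEE


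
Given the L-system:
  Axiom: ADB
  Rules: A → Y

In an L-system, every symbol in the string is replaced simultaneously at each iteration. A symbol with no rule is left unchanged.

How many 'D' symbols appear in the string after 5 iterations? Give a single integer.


Answer: 1

Derivation:
Step 0: ADB  (1 'D')
Step 1: YDB  (1 'D')
Step 2: YDB  (1 'D')
Step 3: YDB  (1 'D')
Step 4: YDB  (1 'D')
Step 5: YDB  (1 'D')


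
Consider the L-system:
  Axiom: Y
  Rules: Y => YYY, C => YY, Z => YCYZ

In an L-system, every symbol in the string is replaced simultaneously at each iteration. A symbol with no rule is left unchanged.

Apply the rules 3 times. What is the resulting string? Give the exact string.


Step 0: Y
Step 1: YYY
Step 2: YYYYYYYYY
Step 3: YYYYYYYYYYYYYYYYYYYYYYYYYYY

Answer: YYYYYYYYYYYYYYYYYYYYYYYYYYY


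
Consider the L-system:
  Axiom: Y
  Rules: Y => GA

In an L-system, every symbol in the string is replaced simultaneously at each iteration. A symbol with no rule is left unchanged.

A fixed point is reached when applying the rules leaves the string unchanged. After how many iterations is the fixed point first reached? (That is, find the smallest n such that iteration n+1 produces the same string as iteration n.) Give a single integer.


Step 0: Y
Step 1: GA
Step 2: GA  (unchanged — fixed point at step 1)

Answer: 1


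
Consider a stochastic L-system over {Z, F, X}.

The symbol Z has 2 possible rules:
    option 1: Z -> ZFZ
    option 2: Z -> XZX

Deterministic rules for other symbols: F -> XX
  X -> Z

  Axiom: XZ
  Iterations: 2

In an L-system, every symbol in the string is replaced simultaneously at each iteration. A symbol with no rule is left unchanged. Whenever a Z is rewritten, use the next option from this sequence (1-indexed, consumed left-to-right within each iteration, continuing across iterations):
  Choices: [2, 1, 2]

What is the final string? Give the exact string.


Step 0: XZ
Step 1: ZXZX  (used choices [2])
Step 2: ZFZZXZXZ  (used choices [1, 2])

Answer: ZFZZXZXZ


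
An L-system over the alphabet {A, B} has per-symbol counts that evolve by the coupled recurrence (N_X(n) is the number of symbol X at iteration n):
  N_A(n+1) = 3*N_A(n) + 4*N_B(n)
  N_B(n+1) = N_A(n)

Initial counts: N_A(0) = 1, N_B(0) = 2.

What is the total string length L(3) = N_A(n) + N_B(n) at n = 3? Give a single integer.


Answer: 192

Derivation:
Step 0: N_A=1, N_B=2, L=3
Step 1: N_A=11, N_B=1, L=12
Step 2: N_A=37, N_B=11, L=48
Step 3: N_A=155, N_B=37, L=192


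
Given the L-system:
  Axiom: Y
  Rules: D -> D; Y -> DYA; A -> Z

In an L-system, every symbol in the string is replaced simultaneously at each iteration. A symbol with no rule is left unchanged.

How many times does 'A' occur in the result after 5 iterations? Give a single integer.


Answer: 1

Derivation:
Step 0: Y  (0 'A')
Step 1: DYA  (1 'A')
Step 2: DDYAZ  (1 'A')
Step 3: DDDYAZZ  (1 'A')
Step 4: DDDDYAZZZ  (1 'A')
Step 5: DDDDDYAZZZZ  (1 'A')


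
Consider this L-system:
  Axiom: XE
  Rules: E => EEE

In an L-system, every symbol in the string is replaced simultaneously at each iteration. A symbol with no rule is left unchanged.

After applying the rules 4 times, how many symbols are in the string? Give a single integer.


Step 0: length = 2
Step 1: length = 4
Step 2: length = 10
Step 3: length = 28
Step 4: length = 82

Answer: 82


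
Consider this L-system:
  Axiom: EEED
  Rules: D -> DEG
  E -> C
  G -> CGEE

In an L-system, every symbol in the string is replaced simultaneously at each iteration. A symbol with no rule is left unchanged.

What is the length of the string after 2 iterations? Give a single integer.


Answer: 11

Derivation:
Step 0: length = 4
Step 1: length = 6
Step 2: length = 11


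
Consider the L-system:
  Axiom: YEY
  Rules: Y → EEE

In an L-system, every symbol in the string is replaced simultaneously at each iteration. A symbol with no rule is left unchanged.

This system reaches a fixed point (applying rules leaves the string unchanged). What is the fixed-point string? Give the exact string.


Answer: EEEEEEE

Derivation:
Step 0: YEY
Step 1: EEEEEEE
Step 2: EEEEEEE  (unchanged — fixed point at step 1)


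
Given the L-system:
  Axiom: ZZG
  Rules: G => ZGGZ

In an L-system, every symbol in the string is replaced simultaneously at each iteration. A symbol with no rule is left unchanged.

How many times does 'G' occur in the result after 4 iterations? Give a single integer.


Answer: 16

Derivation:
Step 0: ZZG  (1 'G')
Step 1: ZZZGGZ  (2 'G')
Step 2: ZZZZGGZZGGZZ  (4 'G')
Step 3: ZZZZZGGZZGGZZZZGGZZGGZZZ  (8 'G')
Step 4: ZZZZZZGGZZGGZZZZGGZZGGZZZZZZGGZZGGZZZZGGZZGGZZZZ  (16 'G')


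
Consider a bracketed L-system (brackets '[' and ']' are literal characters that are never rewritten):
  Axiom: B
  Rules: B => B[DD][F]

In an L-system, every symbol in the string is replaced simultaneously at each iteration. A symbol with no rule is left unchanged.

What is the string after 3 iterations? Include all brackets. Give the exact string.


Answer: B[DD][F][DD][F][DD][F]

Derivation:
Step 0: B
Step 1: B[DD][F]
Step 2: B[DD][F][DD][F]
Step 3: B[DD][F][DD][F][DD][F]


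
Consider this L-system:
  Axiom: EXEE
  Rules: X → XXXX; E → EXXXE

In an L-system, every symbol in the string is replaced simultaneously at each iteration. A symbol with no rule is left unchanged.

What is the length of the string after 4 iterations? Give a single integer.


Step 0: length = 4
Step 1: length = 19
Step 2: length = 82
Step 3: length = 340
Step 4: length = 1384

Answer: 1384


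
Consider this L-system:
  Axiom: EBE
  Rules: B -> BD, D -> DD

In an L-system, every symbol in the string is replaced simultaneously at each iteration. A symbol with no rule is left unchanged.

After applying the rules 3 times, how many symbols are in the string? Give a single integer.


Answer: 10

Derivation:
Step 0: length = 3
Step 1: length = 4
Step 2: length = 6
Step 3: length = 10


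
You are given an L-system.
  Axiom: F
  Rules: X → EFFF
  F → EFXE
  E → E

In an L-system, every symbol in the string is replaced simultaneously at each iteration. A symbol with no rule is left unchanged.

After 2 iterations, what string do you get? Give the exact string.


Answer: EEFXEEFFFE

Derivation:
Step 0: F
Step 1: EFXE
Step 2: EEFXEEFFFE


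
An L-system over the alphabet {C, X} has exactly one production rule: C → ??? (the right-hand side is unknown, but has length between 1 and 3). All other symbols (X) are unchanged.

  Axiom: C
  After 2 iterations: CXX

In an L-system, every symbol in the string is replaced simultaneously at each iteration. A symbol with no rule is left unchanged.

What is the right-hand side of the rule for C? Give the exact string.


Trying C → CX:
  Step 0: C
  Step 1: CX
  Step 2: CXX
Matches the given result.

Answer: CX


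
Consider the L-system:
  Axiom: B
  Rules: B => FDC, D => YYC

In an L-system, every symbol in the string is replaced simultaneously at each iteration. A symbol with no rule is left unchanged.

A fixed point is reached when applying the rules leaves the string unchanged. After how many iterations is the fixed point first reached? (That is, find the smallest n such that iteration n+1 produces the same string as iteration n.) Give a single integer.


Answer: 2

Derivation:
Step 0: B
Step 1: FDC
Step 2: FYYCC
Step 3: FYYCC  (unchanged — fixed point at step 2)


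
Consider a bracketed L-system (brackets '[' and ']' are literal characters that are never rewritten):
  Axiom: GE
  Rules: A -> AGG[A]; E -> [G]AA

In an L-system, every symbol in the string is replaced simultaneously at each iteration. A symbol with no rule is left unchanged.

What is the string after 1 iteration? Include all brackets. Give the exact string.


Step 0: GE
Step 1: G[G]AA

Answer: G[G]AA


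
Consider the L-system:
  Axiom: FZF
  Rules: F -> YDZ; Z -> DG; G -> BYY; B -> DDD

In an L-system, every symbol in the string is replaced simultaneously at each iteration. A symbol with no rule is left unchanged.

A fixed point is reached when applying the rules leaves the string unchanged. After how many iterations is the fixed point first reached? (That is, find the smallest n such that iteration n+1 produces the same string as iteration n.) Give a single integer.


Step 0: FZF
Step 1: YDZDGYDZ
Step 2: YDDGDBYYYDDG
Step 3: YDDBYYDDDDYYYDDBYY
Step 4: YDDDDDYYDDDDYYYDDDDDYY
Step 5: YDDDDDYYDDDDYYYDDDDDYY  (unchanged — fixed point at step 4)

Answer: 4


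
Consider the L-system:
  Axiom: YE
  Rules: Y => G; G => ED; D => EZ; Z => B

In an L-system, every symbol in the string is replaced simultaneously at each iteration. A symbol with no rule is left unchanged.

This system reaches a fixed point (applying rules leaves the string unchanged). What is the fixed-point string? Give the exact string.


Step 0: YE
Step 1: GE
Step 2: EDE
Step 3: EEZE
Step 4: EEBE
Step 5: EEBE  (unchanged — fixed point at step 4)

Answer: EEBE


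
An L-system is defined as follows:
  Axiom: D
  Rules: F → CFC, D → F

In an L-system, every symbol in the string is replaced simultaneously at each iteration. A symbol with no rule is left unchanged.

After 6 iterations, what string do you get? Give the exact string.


Answer: CCCCCFCCCCC

Derivation:
Step 0: D
Step 1: F
Step 2: CFC
Step 3: CCFCC
Step 4: CCCFCCC
Step 5: CCCCFCCCC
Step 6: CCCCCFCCCCC


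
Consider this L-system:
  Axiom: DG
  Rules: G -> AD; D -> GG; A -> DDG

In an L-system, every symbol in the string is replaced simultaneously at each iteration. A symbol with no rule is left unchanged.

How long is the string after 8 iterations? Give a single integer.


Step 0: length = 2
Step 1: length = 4
Step 2: length = 9
Step 3: length = 20
Step 4: length = 43
Step 5: length = 96
Step 6: length = 209
Step 7: length = 460
Step 8: length = 1011

Answer: 1011


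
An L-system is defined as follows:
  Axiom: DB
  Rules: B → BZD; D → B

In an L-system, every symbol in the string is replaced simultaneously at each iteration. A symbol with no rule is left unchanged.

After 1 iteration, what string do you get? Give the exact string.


Answer: BBZD

Derivation:
Step 0: DB
Step 1: BBZD


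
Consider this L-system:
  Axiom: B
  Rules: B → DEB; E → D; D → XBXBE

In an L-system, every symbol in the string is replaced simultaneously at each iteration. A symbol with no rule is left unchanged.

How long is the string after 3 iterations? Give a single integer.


Step 0: length = 1
Step 1: length = 3
Step 2: length = 9
Step 3: length = 23

Answer: 23


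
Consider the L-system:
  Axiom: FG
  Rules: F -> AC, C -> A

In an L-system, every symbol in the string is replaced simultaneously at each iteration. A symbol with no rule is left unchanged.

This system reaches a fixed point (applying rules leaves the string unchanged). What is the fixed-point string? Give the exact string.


Step 0: FG
Step 1: ACG
Step 2: AAG
Step 3: AAG  (unchanged — fixed point at step 2)

Answer: AAG


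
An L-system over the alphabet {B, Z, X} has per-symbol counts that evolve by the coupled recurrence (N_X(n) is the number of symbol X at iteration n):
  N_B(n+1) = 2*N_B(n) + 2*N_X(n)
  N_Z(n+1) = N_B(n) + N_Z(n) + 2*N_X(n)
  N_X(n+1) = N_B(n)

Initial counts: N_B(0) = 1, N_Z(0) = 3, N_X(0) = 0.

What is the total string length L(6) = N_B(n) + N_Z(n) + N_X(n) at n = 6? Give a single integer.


Answer: 778

Derivation:
Step 0: N_B=1, N_Z=3, N_X=0, L=4
Step 1: N_B=2, N_Z=4, N_X=1, L=7
Step 2: N_B=6, N_Z=8, N_X=2, L=16
Step 3: N_B=16, N_Z=18, N_X=6, L=40
Step 4: N_B=44, N_Z=46, N_X=16, L=106
Step 5: N_B=120, N_Z=122, N_X=44, L=286
Step 6: N_B=328, N_Z=330, N_X=120, L=778


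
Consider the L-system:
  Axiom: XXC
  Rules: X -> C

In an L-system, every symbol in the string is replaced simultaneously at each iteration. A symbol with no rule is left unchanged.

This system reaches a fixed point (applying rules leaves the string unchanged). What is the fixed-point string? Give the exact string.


Step 0: XXC
Step 1: CCC
Step 2: CCC  (unchanged — fixed point at step 1)

Answer: CCC


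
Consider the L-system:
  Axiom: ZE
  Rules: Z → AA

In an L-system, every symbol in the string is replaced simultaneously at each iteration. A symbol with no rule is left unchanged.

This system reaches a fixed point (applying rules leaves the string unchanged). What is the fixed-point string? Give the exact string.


Answer: AAE

Derivation:
Step 0: ZE
Step 1: AAE
Step 2: AAE  (unchanged — fixed point at step 1)


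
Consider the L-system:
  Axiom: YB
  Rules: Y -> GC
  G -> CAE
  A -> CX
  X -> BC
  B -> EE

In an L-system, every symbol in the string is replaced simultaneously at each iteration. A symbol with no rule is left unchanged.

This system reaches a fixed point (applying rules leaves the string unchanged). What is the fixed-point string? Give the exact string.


Step 0: YB
Step 1: GCEE
Step 2: CAECEE
Step 3: CCXECEE
Step 4: CCBCECEE
Step 5: CCEECECEE
Step 6: CCEECECEE  (unchanged — fixed point at step 5)

Answer: CCEECECEE


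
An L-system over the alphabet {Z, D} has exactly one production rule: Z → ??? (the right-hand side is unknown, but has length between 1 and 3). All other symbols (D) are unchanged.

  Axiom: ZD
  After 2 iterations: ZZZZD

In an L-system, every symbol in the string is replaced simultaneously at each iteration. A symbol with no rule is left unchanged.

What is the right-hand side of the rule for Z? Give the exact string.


Trying Z → ZZ:
  Step 0: ZD
  Step 1: ZZD
  Step 2: ZZZZD
Matches the given result.

Answer: ZZ


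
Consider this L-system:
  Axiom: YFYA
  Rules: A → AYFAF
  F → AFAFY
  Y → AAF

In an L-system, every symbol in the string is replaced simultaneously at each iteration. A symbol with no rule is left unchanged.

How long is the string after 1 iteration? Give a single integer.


Answer: 16

Derivation:
Step 0: length = 4
Step 1: length = 16


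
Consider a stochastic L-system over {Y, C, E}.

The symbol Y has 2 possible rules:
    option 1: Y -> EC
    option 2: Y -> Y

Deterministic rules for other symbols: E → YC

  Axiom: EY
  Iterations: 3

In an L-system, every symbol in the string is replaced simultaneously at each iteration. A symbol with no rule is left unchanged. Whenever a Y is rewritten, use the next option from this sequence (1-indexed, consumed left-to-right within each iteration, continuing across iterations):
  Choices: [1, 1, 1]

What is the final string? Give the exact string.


Step 0: EY
Step 1: YCEC  (used choices [1])
Step 2: ECCYCC  (used choices [1])
Step 3: YCCCECCC  (used choices [1])

Answer: YCCCECCC


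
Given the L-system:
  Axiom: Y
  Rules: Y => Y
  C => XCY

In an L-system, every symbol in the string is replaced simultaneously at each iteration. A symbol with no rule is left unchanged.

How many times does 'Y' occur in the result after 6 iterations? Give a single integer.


Step 0: Y  (1 'Y')
Step 1: Y  (1 'Y')
Step 2: Y  (1 'Y')
Step 3: Y  (1 'Y')
Step 4: Y  (1 'Y')
Step 5: Y  (1 'Y')
Step 6: Y  (1 'Y')

Answer: 1


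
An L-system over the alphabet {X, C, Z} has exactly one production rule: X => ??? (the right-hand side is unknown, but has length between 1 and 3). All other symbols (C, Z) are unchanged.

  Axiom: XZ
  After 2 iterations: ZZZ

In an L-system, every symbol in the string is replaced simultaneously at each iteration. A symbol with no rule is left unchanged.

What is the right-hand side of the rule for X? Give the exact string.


Answer: ZZ

Derivation:
Trying X => ZZ:
  Step 0: XZ
  Step 1: ZZZ
  Step 2: ZZZ
Matches the given result.


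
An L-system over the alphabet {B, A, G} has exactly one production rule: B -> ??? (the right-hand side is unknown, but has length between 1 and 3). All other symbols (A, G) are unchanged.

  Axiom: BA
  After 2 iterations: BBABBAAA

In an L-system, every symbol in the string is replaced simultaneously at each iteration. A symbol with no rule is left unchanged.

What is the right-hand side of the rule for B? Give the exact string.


Answer: BBA

Derivation:
Trying B -> BBA:
  Step 0: BA
  Step 1: BBAA
  Step 2: BBABBAAA
Matches the given result.


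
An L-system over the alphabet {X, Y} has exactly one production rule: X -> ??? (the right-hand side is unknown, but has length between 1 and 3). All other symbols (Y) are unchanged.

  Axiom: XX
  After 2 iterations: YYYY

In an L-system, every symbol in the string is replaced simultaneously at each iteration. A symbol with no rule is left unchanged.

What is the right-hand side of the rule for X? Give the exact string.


Trying X -> YY:
  Step 0: XX
  Step 1: YYYY
  Step 2: YYYY
Matches the given result.

Answer: YY


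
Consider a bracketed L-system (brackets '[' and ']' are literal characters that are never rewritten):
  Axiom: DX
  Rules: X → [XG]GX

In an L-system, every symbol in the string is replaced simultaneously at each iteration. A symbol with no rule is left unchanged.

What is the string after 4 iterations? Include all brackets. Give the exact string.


Answer: D[[[[XG]GXG]G[XG]GXG]G[[XG]GXG]G[XG]GXG]G[[[XG]GXG]G[XG]GXG]G[[XG]GXG]G[XG]GX

Derivation:
Step 0: DX
Step 1: D[XG]GX
Step 2: D[[XG]GXG]G[XG]GX
Step 3: D[[[XG]GXG]G[XG]GXG]G[[XG]GXG]G[XG]GX
Step 4: D[[[[XG]GXG]G[XG]GXG]G[[XG]GXG]G[XG]GXG]G[[[XG]GXG]G[XG]GXG]G[[XG]GXG]G[XG]GX


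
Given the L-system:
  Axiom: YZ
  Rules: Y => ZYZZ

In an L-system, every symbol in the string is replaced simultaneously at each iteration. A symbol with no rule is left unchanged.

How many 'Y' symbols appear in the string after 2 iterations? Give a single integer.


Step 0: YZ  (1 'Y')
Step 1: ZYZZZ  (1 'Y')
Step 2: ZZYZZZZZ  (1 'Y')

Answer: 1


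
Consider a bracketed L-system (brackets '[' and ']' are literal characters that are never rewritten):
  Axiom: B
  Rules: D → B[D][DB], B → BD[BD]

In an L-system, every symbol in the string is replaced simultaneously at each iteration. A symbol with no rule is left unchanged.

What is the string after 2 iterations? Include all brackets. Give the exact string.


Step 0: B
Step 1: BD[BD]
Step 2: BD[BD]B[D][DB][BD[BD]B[D][DB]]

Answer: BD[BD]B[D][DB][BD[BD]B[D][DB]]


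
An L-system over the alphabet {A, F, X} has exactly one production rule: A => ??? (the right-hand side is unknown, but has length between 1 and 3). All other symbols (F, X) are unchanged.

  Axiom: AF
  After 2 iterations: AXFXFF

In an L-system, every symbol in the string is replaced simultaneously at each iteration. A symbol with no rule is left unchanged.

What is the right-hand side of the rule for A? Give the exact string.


Trying A => AXF:
  Step 0: AF
  Step 1: AXFF
  Step 2: AXFXFF
Matches the given result.

Answer: AXF


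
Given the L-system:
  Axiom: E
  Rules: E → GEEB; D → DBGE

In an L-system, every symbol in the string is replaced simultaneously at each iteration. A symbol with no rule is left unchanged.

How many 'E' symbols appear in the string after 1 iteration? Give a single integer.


Step 0: E  (1 'E')
Step 1: GEEB  (2 'E')

Answer: 2


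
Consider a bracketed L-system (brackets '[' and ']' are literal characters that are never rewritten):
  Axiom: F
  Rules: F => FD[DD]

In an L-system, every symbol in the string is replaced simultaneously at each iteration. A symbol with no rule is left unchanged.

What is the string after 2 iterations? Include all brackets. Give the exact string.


Step 0: F
Step 1: FD[DD]
Step 2: FD[DD]D[DD]

Answer: FD[DD]D[DD]


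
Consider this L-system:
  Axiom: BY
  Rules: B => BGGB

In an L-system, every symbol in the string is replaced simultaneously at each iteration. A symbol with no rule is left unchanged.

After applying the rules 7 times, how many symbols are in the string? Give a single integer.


Step 0: length = 2
Step 1: length = 5
Step 2: length = 11
Step 3: length = 23
Step 4: length = 47
Step 5: length = 95
Step 6: length = 191
Step 7: length = 383

Answer: 383


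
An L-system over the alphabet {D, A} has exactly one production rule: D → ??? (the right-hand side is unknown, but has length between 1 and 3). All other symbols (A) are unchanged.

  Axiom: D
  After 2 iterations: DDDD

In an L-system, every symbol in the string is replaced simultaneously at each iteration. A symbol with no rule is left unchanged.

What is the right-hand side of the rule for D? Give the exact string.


Answer: DD

Derivation:
Trying D → DD:
  Step 0: D
  Step 1: DD
  Step 2: DDDD
Matches the given result.


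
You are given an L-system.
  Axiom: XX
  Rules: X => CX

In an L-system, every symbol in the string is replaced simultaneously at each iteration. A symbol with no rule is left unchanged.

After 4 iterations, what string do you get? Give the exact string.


Step 0: XX
Step 1: CXCX
Step 2: CCXCCX
Step 3: CCCXCCCX
Step 4: CCCCXCCCCX

Answer: CCCCXCCCCX


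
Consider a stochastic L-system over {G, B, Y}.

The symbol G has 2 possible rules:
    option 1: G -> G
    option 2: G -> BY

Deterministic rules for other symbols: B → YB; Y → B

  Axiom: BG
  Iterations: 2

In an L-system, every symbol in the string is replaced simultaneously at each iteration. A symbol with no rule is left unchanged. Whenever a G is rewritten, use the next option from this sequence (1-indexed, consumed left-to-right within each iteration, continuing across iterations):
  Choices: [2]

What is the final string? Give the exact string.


Answer: BYBYBB

Derivation:
Step 0: BG
Step 1: YBBY  (used choices [2])
Step 2: BYBYBB  (used choices [])


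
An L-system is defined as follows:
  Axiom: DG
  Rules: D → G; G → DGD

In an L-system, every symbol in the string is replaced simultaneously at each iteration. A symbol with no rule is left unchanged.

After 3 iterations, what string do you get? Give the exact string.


Step 0: DG
Step 1: GDGD
Step 2: DGDGDGDG
Step 3: GDGDGDGDGDGDGDGD

Answer: GDGDGDGDGDGDGDGD


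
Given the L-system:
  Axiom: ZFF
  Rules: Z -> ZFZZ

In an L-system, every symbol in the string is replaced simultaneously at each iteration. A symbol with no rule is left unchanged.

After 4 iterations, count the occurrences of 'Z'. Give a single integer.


Step 0: ZFF  (1 'Z')
Step 1: ZFZZFF  (3 'Z')
Step 2: ZFZZFZFZZZFZZFF  (9 'Z')
Step 3: ZFZZFZFZZZFZZFZFZZFZFZZZFZZZFZZFZFZZZFZZFF  (27 'Z')
Step 4: ZFZZFZFZZZFZZFZFZZFZFZZZFZZZFZZFZFZZZFZZFZFZZFZFZZZFZZFZFZZFZFZZZFZZZFZZFZFZZZFZZZFZZFZFZZZFZZFZFZZFZFZZZFZZZFZZFZFZZZFZZFF  (81 'Z')

Answer: 81


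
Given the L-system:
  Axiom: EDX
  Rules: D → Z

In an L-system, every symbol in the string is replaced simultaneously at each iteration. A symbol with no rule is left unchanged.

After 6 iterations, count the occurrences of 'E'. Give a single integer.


Step 0: EDX  (1 'E')
Step 1: EZX  (1 'E')
Step 2: EZX  (1 'E')
Step 3: EZX  (1 'E')
Step 4: EZX  (1 'E')
Step 5: EZX  (1 'E')
Step 6: EZX  (1 'E')

Answer: 1


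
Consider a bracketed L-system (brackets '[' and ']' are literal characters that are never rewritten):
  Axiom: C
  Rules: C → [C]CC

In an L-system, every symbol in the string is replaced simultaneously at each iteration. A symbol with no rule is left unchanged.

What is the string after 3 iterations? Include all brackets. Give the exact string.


Step 0: C
Step 1: [C]CC
Step 2: [[C]CC][C]CC[C]CC
Step 3: [[[C]CC][C]CC[C]CC][[C]CC][C]CC[C]CC[[C]CC][C]CC[C]CC

Answer: [[[C]CC][C]CC[C]CC][[C]CC][C]CC[C]CC[[C]CC][C]CC[C]CC


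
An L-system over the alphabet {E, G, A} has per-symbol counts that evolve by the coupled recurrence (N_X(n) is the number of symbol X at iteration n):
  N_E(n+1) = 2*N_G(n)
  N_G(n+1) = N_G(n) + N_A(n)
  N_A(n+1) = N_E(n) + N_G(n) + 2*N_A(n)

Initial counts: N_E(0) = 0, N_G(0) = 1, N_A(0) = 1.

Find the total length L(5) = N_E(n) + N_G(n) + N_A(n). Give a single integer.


Step 0: N_E=0, N_G=1, N_A=1, L=2
Step 1: N_E=2, N_G=2, N_A=3, L=7
Step 2: N_E=4, N_G=5, N_A=10, L=19
Step 3: N_E=10, N_G=15, N_A=29, L=54
Step 4: N_E=30, N_G=44, N_A=83, L=157
Step 5: N_E=88, N_G=127, N_A=240, L=455

Answer: 455


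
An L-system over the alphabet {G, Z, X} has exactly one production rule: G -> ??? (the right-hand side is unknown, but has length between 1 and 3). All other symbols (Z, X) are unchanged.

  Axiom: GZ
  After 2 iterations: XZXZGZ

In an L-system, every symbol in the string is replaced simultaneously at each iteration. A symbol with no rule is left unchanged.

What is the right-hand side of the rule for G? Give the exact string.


Answer: XZG

Derivation:
Trying G -> XZG:
  Step 0: GZ
  Step 1: XZGZ
  Step 2: XZXZGZ
Matches the given result.


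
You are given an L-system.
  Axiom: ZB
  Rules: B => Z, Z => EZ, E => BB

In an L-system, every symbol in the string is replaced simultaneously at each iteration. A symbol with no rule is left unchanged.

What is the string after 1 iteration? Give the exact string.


Step 0: ZB
Step 1: EZZ

Answer: EZZ


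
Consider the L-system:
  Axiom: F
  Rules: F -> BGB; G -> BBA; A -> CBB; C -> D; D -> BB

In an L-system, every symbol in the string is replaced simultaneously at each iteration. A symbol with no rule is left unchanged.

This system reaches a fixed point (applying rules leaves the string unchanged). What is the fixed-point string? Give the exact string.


Answer: BBBBBBBB

Derivation:
Step 0: F
Step 1: BGB
Step 2: BBBAB
Step 3: BBBCBBB
Step 4: BBBDBBB
Step 5: BBBBBBBB
Step 6: BBBBBBBB  (unchanged — fixed point at step 5)


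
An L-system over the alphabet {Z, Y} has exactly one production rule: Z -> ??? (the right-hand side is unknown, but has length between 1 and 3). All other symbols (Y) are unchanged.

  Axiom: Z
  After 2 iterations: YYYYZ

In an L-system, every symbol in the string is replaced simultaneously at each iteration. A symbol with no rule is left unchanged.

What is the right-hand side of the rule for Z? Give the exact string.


Trying Z -> YYZ:
  Step 0: Z
  Step 1: YYZ
  Step 2: YYYYZ
Matches the given result.

Answer: YYZ


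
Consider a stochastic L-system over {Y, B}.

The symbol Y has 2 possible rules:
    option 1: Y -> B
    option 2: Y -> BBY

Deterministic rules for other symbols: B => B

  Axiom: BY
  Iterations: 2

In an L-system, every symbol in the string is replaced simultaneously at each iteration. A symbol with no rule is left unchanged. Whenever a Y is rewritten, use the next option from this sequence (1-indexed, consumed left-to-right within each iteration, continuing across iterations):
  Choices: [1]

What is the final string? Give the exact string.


Step 0: BY
Step 1: BB  (used choices [1])
Step 2: BB  (used choices [])

Answer: BB


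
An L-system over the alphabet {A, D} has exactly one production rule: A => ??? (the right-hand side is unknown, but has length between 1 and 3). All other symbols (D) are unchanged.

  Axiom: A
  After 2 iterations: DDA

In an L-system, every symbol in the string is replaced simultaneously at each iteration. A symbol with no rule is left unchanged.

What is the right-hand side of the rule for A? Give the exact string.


Trying A => DA:
  Step 0: A
  Step 1: DA
  Step 2: DDA
Matches the given result.

Answer: DA
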